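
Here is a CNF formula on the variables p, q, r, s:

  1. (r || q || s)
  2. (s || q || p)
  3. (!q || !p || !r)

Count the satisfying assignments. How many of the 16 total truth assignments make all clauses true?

11

Split on q, then p.
  q=1, p=1: remaining (r,s) ∈ {(0,0); (0,1)} — 2.
  q=1, p=0: remaining (r,s) ∈ {(0,0); (0,1); (1,0); (1,1)} — 4.
  q=0, p=1: remaining (r,s) ∈ {(0,1); (1,0); (1,1)} — 3.
  q=0, p=0: remaining (r,s) ∈ {(0,1); (1,1)} — 2.
Total: 2 + 4 + 3 + 2 = 11.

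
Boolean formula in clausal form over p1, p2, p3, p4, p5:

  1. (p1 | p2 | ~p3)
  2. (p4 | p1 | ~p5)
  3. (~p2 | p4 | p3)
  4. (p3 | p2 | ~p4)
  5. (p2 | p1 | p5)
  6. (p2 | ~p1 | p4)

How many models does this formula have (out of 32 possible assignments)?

Case analysis on p2 and p1:
  p2=T, p1=T: p5 free; 3 ways for (p3,p4) × 2^1 = 6.
  p2=T, p1=F: 5 of the 8 assignments to (p3,p4,p5) work.
  p2=F, p1=T: remaining (p3,p4,p5) ∈ {(T,T,F); (T,T,T)} — 2.
  p2=F, p1=F: a clause becomes empty — 0.
Total: 6 + 5 + 2 + 0 = 13.

13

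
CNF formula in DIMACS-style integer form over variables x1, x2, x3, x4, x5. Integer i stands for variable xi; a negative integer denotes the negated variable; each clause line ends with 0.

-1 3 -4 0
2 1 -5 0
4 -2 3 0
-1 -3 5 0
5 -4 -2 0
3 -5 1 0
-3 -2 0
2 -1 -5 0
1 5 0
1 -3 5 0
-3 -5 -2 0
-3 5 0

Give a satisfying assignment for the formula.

x1=T  x2=F  x3=F  x4=F  x5=F

Check each clause:
  1. (!x1 || !x4 || x3) — !x4 is true.
  2. (x2 || x1 || !x5) — x1 is true.
  3. (!x2 || x3 || x4) — !x2 is true.
  4. (!x1 || x5 || !x3) — !x3 is true.
  5. (!x2 || x5 || !x4) — !x4 is true.
  6. (x3 || x1 || !x5) — x1 is true.
  7. (!x3 || !x2) — !x3 is true.
  8. (!x1 || x2 || !x5) — !x5 is true.
  9. (x5 || x1) — x1 is true.
  10. (!x3 || x1 || x5) — x1 is true.
  11. (!x2 || !x3 || !x5) — !x5 is true.
  12. (x5 || !x3) — !x3 is true.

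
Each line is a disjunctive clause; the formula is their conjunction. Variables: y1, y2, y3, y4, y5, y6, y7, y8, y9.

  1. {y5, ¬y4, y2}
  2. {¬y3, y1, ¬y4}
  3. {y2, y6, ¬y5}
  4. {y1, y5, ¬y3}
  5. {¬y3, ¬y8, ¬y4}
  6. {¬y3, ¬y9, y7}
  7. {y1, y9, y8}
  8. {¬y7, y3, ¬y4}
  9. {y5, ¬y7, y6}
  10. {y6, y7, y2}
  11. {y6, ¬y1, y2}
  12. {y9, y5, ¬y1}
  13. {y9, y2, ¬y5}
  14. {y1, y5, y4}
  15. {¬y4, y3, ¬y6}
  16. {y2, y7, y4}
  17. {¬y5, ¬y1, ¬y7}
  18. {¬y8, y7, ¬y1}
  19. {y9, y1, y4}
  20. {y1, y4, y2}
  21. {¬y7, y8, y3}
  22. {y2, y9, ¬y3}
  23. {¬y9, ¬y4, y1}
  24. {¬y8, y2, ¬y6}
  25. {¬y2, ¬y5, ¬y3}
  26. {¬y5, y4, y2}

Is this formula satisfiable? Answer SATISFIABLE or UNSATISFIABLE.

SATISFIABLE

Branch on y1: take y1 = False.
Try y2 = True.
Try y3 = False.
For the remaining variables, y4 = False, y5 = True, y6 = True, y7 = False, y8 = True, y9 = True works.
So y1=0, y2=1, y3=0, y4=0, y5=1, y6=1, y7=0, y8=1, y9=1 is a satisfying assignment.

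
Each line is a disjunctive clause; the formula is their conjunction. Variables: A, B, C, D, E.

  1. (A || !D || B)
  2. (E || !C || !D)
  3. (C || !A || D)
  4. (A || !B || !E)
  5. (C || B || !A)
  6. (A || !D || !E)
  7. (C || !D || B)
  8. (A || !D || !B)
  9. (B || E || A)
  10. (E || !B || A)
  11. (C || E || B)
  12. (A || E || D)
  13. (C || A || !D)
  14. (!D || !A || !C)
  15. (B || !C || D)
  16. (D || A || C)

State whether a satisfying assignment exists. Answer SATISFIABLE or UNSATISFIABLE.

SATISFIABLE

Branch on A: take A = True.
Branch on B: take B = True.
The remaining clauses are satisfied by C = True, D = False, E = True.
So A=T  B=T  C=T  D=F  E=T is a satisfying assignment.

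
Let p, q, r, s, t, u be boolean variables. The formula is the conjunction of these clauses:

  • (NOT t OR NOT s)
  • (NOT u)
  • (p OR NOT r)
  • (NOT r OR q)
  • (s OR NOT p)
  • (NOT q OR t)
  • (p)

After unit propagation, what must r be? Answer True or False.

(NOT u) is a unit clause: u = False.
(p) is a unit clause: p = True.
(NOT p OR s): since p = True, the clause reduces to (s). s = True.
(NOT t OR NOT s) with s = True leaves only NOT t, so t = False.
(t OR NOT q) with t = False leaves only NOT q, so q = False.
(NOT r OR q): since q = False, the clause reduces to (NOT r). r = False.

False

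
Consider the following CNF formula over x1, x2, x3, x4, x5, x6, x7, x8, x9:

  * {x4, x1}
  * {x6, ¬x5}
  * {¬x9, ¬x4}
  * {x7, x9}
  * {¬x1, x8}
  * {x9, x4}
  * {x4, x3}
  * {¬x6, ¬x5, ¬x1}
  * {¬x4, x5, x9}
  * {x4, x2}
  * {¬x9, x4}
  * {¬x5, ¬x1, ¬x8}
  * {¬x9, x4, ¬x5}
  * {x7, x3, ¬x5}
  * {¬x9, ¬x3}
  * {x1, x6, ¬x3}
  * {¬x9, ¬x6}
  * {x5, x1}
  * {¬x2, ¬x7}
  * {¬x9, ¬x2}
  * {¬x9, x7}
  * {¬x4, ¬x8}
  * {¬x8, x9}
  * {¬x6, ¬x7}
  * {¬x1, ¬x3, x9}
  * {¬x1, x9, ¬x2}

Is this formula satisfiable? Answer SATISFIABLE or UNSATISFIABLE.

UNSATISFIABLE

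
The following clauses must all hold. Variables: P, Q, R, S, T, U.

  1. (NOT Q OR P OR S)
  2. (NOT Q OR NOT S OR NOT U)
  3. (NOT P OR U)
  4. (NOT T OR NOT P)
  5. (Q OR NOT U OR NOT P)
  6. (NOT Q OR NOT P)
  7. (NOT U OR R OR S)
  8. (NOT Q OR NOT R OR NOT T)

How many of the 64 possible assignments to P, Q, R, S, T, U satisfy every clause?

17

Case analysis on P and Q:
  P=T, Q=T: a clause becomes empty — 0.
  P=T, Q=F: a clause becomes empty — 0.
  P=F, Q=T: remaining (R,S,T,U) ∈ {(F,T,F,F); (F,T,T,F); (T,T,F,F)} — 3.
  P=F, Q=F: T free; 7 ways for (R,S,U) × 2^1 = 14.
Total: 0 + 0 + 3 + 14 = 17.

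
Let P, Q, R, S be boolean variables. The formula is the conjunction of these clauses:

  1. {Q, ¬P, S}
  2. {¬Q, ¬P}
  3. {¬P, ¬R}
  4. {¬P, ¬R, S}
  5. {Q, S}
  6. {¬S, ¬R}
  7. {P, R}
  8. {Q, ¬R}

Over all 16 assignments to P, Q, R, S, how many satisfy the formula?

2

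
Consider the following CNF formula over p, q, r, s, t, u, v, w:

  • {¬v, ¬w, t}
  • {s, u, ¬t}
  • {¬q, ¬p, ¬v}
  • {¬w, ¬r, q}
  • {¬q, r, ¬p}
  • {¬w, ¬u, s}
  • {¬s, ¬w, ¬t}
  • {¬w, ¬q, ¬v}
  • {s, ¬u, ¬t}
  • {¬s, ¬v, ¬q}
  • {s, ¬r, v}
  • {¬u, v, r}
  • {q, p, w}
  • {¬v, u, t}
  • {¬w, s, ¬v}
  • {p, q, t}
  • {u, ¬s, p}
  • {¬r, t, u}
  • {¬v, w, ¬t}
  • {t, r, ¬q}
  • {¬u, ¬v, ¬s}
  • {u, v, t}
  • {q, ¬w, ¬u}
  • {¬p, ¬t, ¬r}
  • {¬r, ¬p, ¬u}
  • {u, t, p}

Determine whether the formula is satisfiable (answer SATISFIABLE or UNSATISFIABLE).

Set p = False and propagate.
Branch on q: take q = True.
Try r = True.
The remaining clauses are satisfied by s = False, t = False, u = True, v = True, w = False.
Every clause has at least one true literal under this assignment.
So p = False, q = True, r = True, s = False, t = False, u = True, v = True, w = False is a satisfying assignment.

SATISFIABLE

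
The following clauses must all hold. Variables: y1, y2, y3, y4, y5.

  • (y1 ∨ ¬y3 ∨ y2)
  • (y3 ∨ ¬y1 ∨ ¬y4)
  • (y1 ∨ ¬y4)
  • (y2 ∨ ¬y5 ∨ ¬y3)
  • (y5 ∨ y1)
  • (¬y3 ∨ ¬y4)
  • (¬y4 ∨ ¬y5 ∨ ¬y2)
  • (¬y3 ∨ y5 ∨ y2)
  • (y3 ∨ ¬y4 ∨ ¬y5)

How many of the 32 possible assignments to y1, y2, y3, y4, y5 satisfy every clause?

9

Split on y3, then y4.
  y3=1, y4=1: a clause becomes empty — 0.
  y3=1, y4=0: remaining (y1,y2,y5) ∈ {(0,1,1); (1,1,0); (1,1,1)} — 3.
  y3=0, y4=1: a clause becomes empty — 0.
  y3=0, y4=0: y2 free; 3 ways for (y1,y5) × 2^1 = 6.
Total: 0 + 3 + 0 + 6 = 9.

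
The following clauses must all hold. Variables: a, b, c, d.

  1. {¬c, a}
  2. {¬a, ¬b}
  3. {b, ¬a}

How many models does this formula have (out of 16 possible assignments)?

Satisfying assignments:
  a=0 b=0 c=0 d=0
  a=0 b=0 c=0 d=1
  a=0 b=1 c=0 d=0
  a=0 b=1 c=0 d=1
That's 4 in total.

4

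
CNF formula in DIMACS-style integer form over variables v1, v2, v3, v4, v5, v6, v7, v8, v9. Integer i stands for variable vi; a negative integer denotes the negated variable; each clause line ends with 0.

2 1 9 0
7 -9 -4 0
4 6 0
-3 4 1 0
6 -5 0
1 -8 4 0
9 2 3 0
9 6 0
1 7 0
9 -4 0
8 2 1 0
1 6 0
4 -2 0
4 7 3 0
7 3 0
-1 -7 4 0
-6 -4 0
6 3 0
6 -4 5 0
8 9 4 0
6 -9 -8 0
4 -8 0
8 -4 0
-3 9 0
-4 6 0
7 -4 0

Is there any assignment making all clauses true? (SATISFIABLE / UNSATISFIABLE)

SATISFIABLE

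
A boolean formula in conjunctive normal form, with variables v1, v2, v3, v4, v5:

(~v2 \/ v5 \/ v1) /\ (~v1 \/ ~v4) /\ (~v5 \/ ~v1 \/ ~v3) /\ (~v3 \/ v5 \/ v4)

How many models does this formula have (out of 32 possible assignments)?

15

Split on v1, then v5.
  v1=T, v5=T: remaining (v2,v3,v4) ∈ {(F,F,F); (T,F,F)} — 2.
  v1=T, v5=F: remaining (v2,v3,v4) ∈ {(F,F,F); (T,F,F)} — 2.
  v1=F, v5=T: v2, v3, v4 free → 2^3 = 8.
  v1=F, v5=F: remaining (v2,v3,v4) ∈ {(F,F,F); (F,F,T); (F,T,T)} — 3.
Total: 2 + 2 + 8 + 3 = 15.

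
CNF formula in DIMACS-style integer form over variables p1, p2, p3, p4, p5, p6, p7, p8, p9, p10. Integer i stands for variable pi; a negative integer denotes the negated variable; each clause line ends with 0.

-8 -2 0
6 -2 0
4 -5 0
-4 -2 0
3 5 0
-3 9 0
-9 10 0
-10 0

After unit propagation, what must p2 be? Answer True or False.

(!p10) is a unit clause: p10 = False.
(!p9 || p10): since p10 = False, the clause reduces to (!p9). p9 = False.
(p9 || !p3) with p9 = False leaves only !p3, so p3 = False.
In (p5 || p3), p3 is now false; p5 must hold, so p5 = True.
In (p4 || !p5), !p5 is now false; p4 must hold, so p4 = True.
In (!p4 || !p2), !p4 is now false; !p2 must hold, so p2 = False.

False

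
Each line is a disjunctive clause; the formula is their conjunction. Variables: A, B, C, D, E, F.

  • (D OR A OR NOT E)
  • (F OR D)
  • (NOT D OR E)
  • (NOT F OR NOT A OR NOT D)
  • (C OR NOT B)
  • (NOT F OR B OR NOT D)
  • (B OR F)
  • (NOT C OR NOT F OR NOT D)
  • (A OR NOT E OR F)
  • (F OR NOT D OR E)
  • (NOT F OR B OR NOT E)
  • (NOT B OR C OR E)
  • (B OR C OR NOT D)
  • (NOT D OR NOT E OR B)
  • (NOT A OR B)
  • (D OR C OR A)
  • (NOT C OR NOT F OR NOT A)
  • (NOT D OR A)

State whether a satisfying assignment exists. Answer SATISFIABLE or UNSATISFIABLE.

Try A = False.
  then D is forced to False.
  then E is forced to False.
  then F is forced to True.
  then C is forced to True.
B is now unconstrained; take B = True.
Every clause has at least one true literal under this assignment.
So A = False, B = True, C = True, D = False, E = False, F = True is a satisfying assignment.

SATISFIABLE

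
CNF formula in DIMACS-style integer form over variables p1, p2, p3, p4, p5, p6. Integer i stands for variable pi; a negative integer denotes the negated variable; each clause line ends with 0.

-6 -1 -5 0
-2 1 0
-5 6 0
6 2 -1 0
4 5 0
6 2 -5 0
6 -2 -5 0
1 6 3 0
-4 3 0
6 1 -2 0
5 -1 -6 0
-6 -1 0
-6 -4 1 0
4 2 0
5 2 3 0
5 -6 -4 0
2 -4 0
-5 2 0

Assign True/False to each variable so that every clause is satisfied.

p3 occurs only positively in the remaining clauses — set p3 = True.
Set p1 = True and propagate.
  then p6 is forced to False.
  then p5 is forced to False.
  then p2 is forced to True.
  then p4 is forced to True.

p1=True, p2=True, p3=True, p4=True, p5=False, p6=False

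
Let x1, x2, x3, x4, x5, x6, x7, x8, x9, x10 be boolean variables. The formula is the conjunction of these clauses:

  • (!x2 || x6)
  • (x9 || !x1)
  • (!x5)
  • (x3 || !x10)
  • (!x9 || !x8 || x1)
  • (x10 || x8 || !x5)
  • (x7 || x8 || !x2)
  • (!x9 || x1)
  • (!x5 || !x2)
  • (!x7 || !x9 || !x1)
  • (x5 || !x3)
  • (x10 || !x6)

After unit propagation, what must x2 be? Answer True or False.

(!x5) stands alone — x5 = False.
From (!x3 || x5) and x5 = False: x3 = False.
In (x3 || !x10), x3 is now false; !x10 must hold, so x10 = False.
(x10 || !x6): since x10 = False, the clause reduces to (!x6). x6 = False.
From (x6 || !x2) and x6 = False: x2 = False.

False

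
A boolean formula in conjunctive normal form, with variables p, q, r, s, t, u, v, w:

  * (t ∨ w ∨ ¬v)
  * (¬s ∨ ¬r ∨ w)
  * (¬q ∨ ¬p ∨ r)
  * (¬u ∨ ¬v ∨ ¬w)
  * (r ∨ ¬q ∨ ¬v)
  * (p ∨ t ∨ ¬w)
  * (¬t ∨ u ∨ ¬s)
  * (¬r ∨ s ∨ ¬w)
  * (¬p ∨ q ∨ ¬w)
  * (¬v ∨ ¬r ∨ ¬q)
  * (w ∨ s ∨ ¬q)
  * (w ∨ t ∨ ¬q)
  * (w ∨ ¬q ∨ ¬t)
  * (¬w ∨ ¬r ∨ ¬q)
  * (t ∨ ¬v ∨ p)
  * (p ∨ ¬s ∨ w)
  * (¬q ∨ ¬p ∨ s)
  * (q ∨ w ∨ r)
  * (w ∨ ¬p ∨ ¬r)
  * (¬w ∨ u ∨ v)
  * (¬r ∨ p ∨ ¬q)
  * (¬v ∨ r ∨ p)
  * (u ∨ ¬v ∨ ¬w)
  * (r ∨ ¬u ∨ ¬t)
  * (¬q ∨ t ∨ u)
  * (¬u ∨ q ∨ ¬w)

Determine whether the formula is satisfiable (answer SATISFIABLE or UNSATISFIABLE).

Try p = False.
The remaining clauses are satisfied by q = False, r = True, s = False, t = True, u = False, v = True, w = False.
Every clause has at least one true literal under this assignment.
So p = F  q = F  r = T  s = F  t = T  u = F  v = T  w = F is a satisfying assignment.

SATISFIABLE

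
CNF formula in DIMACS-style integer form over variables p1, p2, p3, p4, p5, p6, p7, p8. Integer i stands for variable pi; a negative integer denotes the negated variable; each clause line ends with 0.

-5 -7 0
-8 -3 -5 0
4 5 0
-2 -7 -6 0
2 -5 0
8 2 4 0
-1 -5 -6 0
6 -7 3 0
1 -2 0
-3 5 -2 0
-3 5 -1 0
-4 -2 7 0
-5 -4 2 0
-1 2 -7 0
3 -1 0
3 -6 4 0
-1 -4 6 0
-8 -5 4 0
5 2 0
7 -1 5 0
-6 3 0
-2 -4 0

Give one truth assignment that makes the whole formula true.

p1=T  p2=T  p3=T  p4=F  p5=T  p6=F  p7=F  p8=F

Branch on p1: take p1 = True.
  then p3 is forced to True.
  then p5 is forced to True.
  then p7 is forced to False.
  then p8 is forced to False.
  then p2 is forced to True.
  then p6 is forced to False.
  then p4 is forced to False.
Check each clause:
  1. (~p7 | ~p5) — ~p7 is true.
  2. (~p3 | ~p5 | ~p8) — ~p8 is true.
  3. (p4 | p5) — p5 is true.
  4. (~p6 | ~p7 | ~p2) — ~p7 is true.
  5. (~p5 | p2) — p2 is true.
  6. (p8 | p4 | p2) — p2 is true.
  7. (~p1 | ~p5 | ~p6) — ~p6 is true.
  8. (~p7 | p3 | p6) — ~p7 is true.
  9. (p1 | ~p2) — p1 is true.
  10. (~p3 | ~p2 | p5) — p5 is true.
  11. (~p3 | ~p1 | p5) — p5 is true.
  12. (~p4 | ~p2 | p7) — ~p4 is true.
  13. (~p4 | ~p5 | p2) — p2 is true.
  14. (~p1 | ~p7 | p2) — ~p7 is true.
  15. (p3 | ~p1) — p3 is true.
  16. (p3 | p4 | ~p6) — ~p6 is true.
  17. (~p4 | ~p1 | p6) — ~p4 is true.
  18. (~p5 | p4 | ~p8) — ~p8 is true.
  19. (p5 | p2) — p2 is true.
  20. (p5 | ~p1 | p7) — p5 is true.
  21. (~p6 | p3) — ~p6 is true.
  22. (~p4 | ~p2) — ~p4 is true.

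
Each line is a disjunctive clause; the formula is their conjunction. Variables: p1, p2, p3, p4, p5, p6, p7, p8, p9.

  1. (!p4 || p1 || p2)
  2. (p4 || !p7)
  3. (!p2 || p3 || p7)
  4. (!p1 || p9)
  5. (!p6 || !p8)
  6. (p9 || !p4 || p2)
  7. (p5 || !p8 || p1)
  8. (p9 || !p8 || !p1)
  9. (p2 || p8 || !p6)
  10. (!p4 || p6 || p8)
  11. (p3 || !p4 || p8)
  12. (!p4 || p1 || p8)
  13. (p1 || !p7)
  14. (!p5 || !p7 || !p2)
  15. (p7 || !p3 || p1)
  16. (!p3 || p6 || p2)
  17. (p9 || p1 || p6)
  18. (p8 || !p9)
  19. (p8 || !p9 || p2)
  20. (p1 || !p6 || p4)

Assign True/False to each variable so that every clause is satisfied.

p1 = T, p2 = T, p3 = T, p4 = F, p5 = F, p6 = F, p7 = F, p8 = T, p9 = T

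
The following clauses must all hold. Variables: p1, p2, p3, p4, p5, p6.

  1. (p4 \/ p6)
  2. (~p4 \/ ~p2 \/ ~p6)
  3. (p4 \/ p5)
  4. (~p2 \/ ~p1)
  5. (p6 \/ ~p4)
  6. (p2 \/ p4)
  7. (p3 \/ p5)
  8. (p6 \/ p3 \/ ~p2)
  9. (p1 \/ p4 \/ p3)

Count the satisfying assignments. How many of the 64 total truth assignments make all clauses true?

7

The models are:
  p1=0 p2=0 p3=0 p4=1 p5=1 p6=1
  p1=0 p2=0 p3=1 p4=1 p5=0 p6=1
  p1=0 p2=0 p3=1 p4=1 p5=1 p6=1
  p1=0 p2=1 p3=1 p4=0 p5=1 p6=1
  p1=1 p2=0 p3=0 p4=1 p5=1 p6=1
  p1=1 p2=0 p3=1 p4=1 p5=0 p6=1
  p1=1 p2=0 p3=1 p4=1 p5=1 p6=1
Count: 7.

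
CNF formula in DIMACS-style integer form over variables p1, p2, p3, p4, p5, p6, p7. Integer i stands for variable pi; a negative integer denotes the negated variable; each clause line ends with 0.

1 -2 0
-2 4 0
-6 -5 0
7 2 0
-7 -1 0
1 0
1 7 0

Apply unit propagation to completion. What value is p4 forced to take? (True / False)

True

(p1) stands alone — p1 = True.
(~p7 | ~p1): since p1 = True, the clause reduces to (~p7). p7 = False.
(p7 | p2) with p7 = False leaves only p2, so p2 = True.
From (p4 | ~p2) and p2 = True: p4 = True.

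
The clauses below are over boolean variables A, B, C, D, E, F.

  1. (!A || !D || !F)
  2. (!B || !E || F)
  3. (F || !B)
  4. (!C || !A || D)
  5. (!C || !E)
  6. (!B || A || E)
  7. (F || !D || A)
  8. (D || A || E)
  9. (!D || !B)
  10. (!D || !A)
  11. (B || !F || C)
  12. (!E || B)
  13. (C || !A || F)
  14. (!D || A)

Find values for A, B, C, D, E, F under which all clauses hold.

A = T, B = T, C = F, D = F, E = F, F = T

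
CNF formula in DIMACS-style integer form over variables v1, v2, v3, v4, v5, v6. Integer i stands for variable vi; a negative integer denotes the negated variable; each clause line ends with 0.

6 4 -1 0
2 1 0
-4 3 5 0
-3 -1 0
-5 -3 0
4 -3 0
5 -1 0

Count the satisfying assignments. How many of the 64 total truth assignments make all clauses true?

Split on v1, then v3.
  v1=1, v3=1: a clause becomes empty — 0.
  v1=1, v3=0: v2 free; 3 ways for (v4,v5,v6) × 2^1 = 6.
  v1=0, v3=1: remaining (v2,v4,v5,v6) ∈ {(1,1,0,0); (1,1,0,1)} — 2.
  v1=0, v3=0: v6 free; 3 ways for (v2,v4,v5) × 2^1 = 6.
Total: 0 + 6 + 2 + 6 = 14.

14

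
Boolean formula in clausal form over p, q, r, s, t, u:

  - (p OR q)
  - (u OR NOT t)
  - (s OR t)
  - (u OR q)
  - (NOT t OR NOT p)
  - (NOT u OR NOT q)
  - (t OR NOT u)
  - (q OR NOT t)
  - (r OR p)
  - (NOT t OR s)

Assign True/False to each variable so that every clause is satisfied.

p=T  q=T  r=T  s=T  t=F  u=F

Check each clause:
  1. (q OR p) — p is true.
  2. (NOT t OR u) — NOT t is true.
  3. (s OR t) — s is true.
  4. (u OR q) — q is true.
  5. (NOT p OR NOT t) — NOT t is true.
  6. (NOT u OR NOT q) — NOT u is true.
  7. (t OR NOT u) — NOT u is true.
  8. (NOT t OR q) — q is true.
  9. (p OR r) — p is true.
  10. (s OR NOT t) — NOT t is true.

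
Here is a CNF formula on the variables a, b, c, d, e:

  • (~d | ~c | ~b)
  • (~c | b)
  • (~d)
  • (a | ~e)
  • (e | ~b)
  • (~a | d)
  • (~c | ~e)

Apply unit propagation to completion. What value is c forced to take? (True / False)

False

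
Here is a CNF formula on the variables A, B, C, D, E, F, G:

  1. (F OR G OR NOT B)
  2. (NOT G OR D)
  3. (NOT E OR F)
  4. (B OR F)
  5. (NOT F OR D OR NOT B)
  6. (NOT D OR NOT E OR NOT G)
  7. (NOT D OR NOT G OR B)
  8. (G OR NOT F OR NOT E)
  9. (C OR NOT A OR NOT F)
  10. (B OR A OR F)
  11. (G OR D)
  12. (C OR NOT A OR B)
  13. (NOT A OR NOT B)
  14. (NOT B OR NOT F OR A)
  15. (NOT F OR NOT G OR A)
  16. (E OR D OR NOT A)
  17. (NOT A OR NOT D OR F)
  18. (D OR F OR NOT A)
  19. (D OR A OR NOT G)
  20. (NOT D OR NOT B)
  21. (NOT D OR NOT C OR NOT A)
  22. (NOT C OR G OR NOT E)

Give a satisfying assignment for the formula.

A=F  B=F  C=T  D=T  E=F  F=T  G=F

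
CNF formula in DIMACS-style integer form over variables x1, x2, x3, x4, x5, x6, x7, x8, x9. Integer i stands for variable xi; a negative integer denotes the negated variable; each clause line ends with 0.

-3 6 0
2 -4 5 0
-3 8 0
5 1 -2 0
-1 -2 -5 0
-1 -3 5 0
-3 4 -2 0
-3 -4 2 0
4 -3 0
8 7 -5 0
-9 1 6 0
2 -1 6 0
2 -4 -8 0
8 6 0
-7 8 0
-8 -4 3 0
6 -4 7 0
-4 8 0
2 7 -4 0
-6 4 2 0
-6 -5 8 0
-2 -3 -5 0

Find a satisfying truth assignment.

x9 occurs only negated in the remaining clauses — set x9 = False.
Set x1 = False and propagate.
For the remaining variables, x2 = True, x3 = False, x4 = False, x5 = True, x6 = False, x7 = True, x8 = True works.

x1=F, x2=T, x3=F, x4=F, x5=T, x6=F, x7=T, x8=T, x9=F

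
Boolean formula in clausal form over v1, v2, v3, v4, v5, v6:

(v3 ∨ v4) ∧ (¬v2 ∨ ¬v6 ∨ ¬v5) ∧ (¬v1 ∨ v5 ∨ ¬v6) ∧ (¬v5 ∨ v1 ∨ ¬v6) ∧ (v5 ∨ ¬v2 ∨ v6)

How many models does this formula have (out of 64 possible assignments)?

27

Case analysis on v5 and v6:
  v5=1, v6=1: remaining (v1,v2,v3,v4) ∈ {(1,0,0,1); (1,0,1,0); (1,0,1,1)} — 3.
  v5=1, v6=0: v1, v2 free; 3 ways for (v3,v4) × 2^2 = 12.
  v5=0, v6=1: v2 free; 3 ways for (v1,v3,v4) × 2^1 = 6.
  v5=0, v6=0: v1 free; 3 ways for (v2,v3,v4) × 2^1 = 6.
Total: 3 + 12 + 6 + 6 = 27.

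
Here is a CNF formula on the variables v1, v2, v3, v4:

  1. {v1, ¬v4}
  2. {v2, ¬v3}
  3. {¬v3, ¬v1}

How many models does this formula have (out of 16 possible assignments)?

7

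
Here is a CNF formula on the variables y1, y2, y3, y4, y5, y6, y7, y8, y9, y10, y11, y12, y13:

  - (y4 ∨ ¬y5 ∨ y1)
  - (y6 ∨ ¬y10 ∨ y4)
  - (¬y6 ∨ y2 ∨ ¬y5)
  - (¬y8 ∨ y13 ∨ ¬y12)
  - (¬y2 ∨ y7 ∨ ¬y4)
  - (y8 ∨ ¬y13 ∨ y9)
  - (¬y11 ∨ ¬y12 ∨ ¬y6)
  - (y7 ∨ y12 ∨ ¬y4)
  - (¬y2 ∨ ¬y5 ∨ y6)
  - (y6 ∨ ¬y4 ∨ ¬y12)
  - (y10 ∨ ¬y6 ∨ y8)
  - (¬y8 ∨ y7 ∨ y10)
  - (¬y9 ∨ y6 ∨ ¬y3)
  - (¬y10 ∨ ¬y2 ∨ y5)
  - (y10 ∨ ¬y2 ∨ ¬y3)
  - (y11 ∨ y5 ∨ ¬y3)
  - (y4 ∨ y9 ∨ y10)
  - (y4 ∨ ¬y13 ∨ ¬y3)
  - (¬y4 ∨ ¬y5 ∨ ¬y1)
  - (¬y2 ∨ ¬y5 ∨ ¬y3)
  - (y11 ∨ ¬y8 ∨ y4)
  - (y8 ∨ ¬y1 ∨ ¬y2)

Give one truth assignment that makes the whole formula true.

y1=T, y2=F, y3=F, y4=T, y5=F, y6=T, y7=T, y8=T, y9=F, y10=T, y11=T, y12=F, y13=F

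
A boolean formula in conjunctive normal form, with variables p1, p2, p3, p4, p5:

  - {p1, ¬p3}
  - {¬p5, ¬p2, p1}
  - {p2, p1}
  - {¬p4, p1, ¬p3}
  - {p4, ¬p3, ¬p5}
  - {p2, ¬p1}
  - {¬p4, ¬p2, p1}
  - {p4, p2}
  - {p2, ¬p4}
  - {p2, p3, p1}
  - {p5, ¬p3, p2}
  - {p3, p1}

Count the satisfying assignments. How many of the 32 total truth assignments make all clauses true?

7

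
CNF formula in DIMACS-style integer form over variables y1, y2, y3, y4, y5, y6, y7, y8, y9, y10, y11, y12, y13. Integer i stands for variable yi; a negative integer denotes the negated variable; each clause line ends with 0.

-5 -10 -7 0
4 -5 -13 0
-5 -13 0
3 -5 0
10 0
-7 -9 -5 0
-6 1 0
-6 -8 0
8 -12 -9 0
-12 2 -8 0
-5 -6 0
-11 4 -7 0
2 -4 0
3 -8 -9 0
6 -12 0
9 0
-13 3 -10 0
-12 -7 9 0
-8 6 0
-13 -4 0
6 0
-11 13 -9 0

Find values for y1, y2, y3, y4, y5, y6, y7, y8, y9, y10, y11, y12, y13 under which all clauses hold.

y1=1  y2=1  y3=0  y4=0  y5=0  y6=1  y7=1  y8=0  y9=1  y10=1  y11=0  y12=0  y13=0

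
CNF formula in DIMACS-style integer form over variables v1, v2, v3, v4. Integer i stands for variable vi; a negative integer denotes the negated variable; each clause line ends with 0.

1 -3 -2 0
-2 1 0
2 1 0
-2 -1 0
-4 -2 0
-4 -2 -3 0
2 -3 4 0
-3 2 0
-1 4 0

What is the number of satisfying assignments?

Satisfying assignments:
  v1=T v2=F v3=F v4=T
Count: 1.

1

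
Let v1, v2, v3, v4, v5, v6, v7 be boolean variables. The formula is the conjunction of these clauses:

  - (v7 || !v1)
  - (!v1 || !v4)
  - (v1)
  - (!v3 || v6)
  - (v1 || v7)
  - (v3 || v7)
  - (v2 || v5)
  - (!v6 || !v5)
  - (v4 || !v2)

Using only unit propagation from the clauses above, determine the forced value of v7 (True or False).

True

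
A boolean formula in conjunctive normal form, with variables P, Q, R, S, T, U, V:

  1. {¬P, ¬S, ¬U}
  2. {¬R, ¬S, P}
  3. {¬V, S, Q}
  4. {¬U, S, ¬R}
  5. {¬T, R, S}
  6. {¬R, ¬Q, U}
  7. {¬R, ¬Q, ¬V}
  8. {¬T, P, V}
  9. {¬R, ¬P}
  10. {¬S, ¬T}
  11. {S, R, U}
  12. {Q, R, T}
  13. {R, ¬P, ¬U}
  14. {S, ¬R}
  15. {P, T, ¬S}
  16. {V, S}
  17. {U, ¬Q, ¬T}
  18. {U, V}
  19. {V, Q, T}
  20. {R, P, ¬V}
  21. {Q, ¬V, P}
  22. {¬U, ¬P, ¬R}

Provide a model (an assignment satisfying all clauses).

Try P = True.
  then R is forced to False.
  then U is forced to False.
  then S is forced to True.
  then T is forced to False.
  then Q is forced to True.
  then V is forced to True.

P=True, Q=True, R=False, S=True, T=False, U=False, V=True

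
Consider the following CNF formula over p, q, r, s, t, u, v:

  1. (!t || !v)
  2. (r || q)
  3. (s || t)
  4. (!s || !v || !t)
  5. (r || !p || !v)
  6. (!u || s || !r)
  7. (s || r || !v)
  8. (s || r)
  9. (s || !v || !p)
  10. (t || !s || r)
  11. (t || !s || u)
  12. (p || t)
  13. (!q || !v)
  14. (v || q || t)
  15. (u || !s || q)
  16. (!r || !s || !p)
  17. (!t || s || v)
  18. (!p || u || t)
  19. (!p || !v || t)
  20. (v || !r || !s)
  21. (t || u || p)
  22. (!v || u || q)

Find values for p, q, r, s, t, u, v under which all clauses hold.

p = True  q = True  r = False  s = True  t = True  u = True  v = False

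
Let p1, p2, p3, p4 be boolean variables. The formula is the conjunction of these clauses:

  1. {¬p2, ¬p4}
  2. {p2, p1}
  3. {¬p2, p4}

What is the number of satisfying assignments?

4

The models are:
  p1=T p2=F p3=F p4=F
  p1=T p2=F p3=F p4=T
  p1=T p2=F p3=T p4=F
  p1=T p2=F p3=T p4=T
That's 4 in total.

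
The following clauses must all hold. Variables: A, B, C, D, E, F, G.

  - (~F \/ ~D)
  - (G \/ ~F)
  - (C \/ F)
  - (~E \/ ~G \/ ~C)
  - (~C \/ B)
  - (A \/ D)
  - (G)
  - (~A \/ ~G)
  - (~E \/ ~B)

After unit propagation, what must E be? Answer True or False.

False

(G) stands alone — G = True.
(~A \/ ~G) with G = True leaves only ~A, so A = False.
In (D \/ A), A is now false; D must hold, so D = True.
In (~D \/ ~F), ~D is now false; ~F must hold, so F = False.
(C \/ F): since F = False, the clause reduces to (C). C = True.
From (~C \/ ~G \/ ~E) and G = True, C = True: E = False.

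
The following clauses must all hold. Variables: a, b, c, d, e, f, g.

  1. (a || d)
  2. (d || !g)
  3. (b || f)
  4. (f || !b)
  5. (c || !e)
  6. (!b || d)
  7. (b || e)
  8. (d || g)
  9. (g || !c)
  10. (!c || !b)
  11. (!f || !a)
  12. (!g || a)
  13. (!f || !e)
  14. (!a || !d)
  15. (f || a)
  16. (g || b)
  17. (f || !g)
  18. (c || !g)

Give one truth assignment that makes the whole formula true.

a = False, b = True, c = False, d = True, e = False, f = True, g = False

Set a = False and propagate.
  then d is forced to True.
  then g is forced to False.
  then c is forced to False.
  then e is forced to False.
  then b is forced to True.
  then f is forced to True.
Check each clause:
  1. (d || a) — d is true.
  2. (!g || d) — !g is true.
  3. (b || f) — b is true.
  4. (f || !b) — f is true.
  5. (!e || c) — !e is true.
  6. (!b || d) — d is true.
  7. (e || b) — b is true.
  8. (g || d) — d is true.
  9. (!c || g) — !c is true.
  10. (!b || !c) — !c is true.
  11. (!a || !f) — !a is true.
  12. (!g || a) — !g is true.
  13. (!f || !e) — !e is true.
  14. (!a || !d) — !a is true.
  15. (f || a) — f is true.
  16. (b || g) — b is true.
  17. (f || !g) — !g is true.
  18. (!g || c) — !g is true.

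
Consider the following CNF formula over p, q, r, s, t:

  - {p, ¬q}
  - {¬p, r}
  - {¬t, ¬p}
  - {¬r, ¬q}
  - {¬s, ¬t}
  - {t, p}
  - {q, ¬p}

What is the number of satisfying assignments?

2

Satisfying assignments:
  p=0 q=0 r=0 s=0 t=1
  p=0 q=0 r=1 s=0 t=1
That's 2 in total.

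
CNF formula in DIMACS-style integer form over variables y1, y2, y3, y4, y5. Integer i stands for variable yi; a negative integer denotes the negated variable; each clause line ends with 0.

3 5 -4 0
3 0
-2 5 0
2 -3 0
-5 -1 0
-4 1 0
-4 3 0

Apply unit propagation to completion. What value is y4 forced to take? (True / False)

False

(y3) is a unit clause: y3 = True.
From (NOT y3 OR y2) and y3 = True: y2 = True.
(NOT y2 OR y5): since y2 = True, the clause reduces to (y5). y5 = True.
In (NOT y5 OR NOT y1), NOT y5 is now false; NOT y1 must hold, so y1 = False.
(y1 OR NOT y4) with y1 = False leaves only NOT y4, so y4 = False.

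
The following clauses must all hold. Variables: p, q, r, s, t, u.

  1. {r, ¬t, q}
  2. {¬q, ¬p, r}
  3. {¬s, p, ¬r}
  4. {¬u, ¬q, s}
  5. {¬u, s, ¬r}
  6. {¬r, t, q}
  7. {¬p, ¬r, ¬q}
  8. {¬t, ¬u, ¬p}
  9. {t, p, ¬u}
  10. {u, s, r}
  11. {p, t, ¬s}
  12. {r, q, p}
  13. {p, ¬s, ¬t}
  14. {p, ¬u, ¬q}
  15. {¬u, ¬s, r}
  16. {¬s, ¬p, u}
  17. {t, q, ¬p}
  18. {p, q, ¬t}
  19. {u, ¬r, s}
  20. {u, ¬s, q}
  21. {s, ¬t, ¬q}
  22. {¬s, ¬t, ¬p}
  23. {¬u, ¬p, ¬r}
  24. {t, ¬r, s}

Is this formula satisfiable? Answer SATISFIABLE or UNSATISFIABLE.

UNSATISFIABLE

p = True:
  r = True:
    propagation gives q=False, t=True, u=False, s=False; an empty clause results — contradiction.
  r = False:
    propagation gives q=False, t=False; an empty clause results — contradiction.
p = False:
  s = True:
    propagation gives r=False, t=True; an empty clause results — contradiction.
  s = False:
    q = True:
      propagation gives u=False, r=True; contradiction.
    q = False:
      propagation gives r=True, u=False; contradiction.
Every branch closes, so no satisfying assignment exists.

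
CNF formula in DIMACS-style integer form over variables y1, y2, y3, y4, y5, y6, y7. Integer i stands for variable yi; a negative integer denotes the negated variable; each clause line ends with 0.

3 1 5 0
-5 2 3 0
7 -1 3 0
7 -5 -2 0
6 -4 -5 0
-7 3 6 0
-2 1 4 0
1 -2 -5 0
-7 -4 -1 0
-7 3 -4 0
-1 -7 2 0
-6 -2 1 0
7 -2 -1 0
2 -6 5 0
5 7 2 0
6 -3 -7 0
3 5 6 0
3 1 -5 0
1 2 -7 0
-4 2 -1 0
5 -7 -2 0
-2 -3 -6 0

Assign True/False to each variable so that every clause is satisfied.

y1=F, y2=T, y3=T, y4=T, y5=F, y6=F, y7=F

Check each clause:
  1. (y1 ∨ y3 ∨ y5) — y3 is true.
  2. (¬y5 ∨ y2 ∨ y3) — y3 is true.
  3. (¬y1 ∨ y3 ∨ y7) — y3 is true.
  4. (¬y5 ∨ ¬y2 ∨ y7) — ¬y5 is true.
  5. (y6 ∨ ¬y4 ∨ ¬y5) — ¬y5 is true.
  6. (¬y7 ∨ y3 ∨ y6) — ¬y7 is true.
  7. (¬y2 ∨ y1 ∨ y4) — y4 is true.
  8. (¬y5 ∨ y1 ∨ ¬y2) — ¬y5 is true.
  9. (¬y4 ∨ ¬y1 ∨ ¬y7) — ¬y7 is true.
  10. (¬y7 ∨ y3 ∨ ¬y4) — ¬y7 is true.
  11. (¬y1 ∨ y2 ∨ ¬y7) — ¬y7 is true.
  12. (y1 ∨ ¬y6 ∨ ¬y2) — ¬y6 is true.
  13. (¬y2 ∨ ¬y1 ∨ y7) — ¬y1 is true.
  14. (y5 ∨ y2 ∨ ¬y6) — y2 is true.
  15. (y2 ∨ y7 ∨ y5) — y2 is true.
  16. (¬y7 ∨ y6 ∨ ¬y3) — ¬y7 is true.
  17. (y5 ∨ y3 ∨ y6) — y3 is true.
  18. (¬y5 ∨ y1 ∨ y3) — y3 is true.
  19. (¬y7 ∨ y2 ∨ y1) — ¬y7 is true.
  20. (¬y4 ∨ y2 ∨ ¬y1) — y2 is true.
  21. (y5 ∨ ¬y2 ∨ ¬y7) — ¬y7 is true.
  22. (¬y6 ∨ ¬y3 ∨ ¬y2) — ¬y6 is true.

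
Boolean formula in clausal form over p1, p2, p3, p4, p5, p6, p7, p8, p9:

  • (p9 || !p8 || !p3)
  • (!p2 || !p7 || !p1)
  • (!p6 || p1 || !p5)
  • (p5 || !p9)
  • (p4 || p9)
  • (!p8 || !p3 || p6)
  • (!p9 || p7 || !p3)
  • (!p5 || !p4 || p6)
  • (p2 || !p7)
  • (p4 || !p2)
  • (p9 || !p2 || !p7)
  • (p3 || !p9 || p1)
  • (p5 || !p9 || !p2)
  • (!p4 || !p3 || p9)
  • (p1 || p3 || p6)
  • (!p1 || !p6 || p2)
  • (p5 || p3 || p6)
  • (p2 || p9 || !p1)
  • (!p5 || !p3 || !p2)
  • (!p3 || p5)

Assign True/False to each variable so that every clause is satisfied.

p1=True, p2=True, p3=False, p4=True, p5=True, p6=True, p7=False, p8=True, p9=True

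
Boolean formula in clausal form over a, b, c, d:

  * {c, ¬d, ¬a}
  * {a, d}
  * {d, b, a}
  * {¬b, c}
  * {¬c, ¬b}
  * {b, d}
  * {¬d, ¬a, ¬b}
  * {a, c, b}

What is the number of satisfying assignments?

2

Satisfying assignments:
  a=F b=F c=T d=T
  a=T b=F c=T d=T
That's 2 in total.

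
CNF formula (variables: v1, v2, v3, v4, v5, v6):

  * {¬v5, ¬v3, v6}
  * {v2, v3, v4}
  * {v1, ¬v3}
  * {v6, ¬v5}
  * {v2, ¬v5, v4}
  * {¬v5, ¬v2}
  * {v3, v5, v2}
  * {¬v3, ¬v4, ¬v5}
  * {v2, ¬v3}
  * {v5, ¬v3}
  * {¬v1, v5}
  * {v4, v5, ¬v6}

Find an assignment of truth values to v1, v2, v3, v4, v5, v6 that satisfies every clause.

v1=0, v2=0, v3=0, v4=1, v5=1, v6=1

Check each clause:
  1. {v6, ¬v3, ¬v5} — ¬v3 is true.
  2. {v2, v3, v4} — v4 is true.
  3. {¬v3, v1} — ¬v3 is true.
  4. {¬v5, v6} — v6 is true.
  5. {v2, v4, ¬v5} — v4 is true.
  6. {¬v2, ¬v5} — ¬v2 is true.
  7. {v5, v3, v2} — v5 is true.
  8. {¬v4, ¬v3, ¬v5} — ¬v3 is true.
  9. {v2, ¬v3} — ¬v3 is true.
  10. {v5, ¬v3} — ¬v3 is true.
  11. {¬v1, v5} — v5 is true.
  12. {¬v6, v4, v5} — v4 is true.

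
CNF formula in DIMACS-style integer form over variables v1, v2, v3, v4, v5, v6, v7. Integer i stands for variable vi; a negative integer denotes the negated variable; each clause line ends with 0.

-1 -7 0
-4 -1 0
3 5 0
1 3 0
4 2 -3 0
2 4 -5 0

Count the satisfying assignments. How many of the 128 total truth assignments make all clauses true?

Split on v1, then v3.
  v1=1, v3=1: remaining (v2,v4,v5,v6,v7) ∈ {(1,0,0,0,0); (1,0,0,1,0); (1,0,1,0,0); (1,0,1,1,0)} — 4.
  v1=1, v3=0: remaining (v2,v4,v5,v6,v7) ∈ {(1,0,1,0,0); (1,0,1,1,0)} — 2.
  v1=0, v3=1: v5, v6, v7 free; 3 ways for (v2,v4) × 2^3 = 24.
  v1=0, v3=0: a clause becomes empty — 0.
Total: 4 + 2 + 24 + 0 = 30.

30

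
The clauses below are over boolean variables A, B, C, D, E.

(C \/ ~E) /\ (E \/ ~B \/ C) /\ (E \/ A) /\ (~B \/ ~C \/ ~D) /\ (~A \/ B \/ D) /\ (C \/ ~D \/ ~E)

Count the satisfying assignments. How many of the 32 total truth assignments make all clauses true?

8

Case analysis on C and E:
  C=T, E=T: 5 of the 8 assignments to (A,B,D) work.
  C=T, E=F: remaining (A,B,D) ∈ {(T,F,T); (T,T,F)} — 2.
  C=F, E=T: a clause becomes empty — 0.
  C=F, E=F: remaining (A,B,D) ∈ {(T,F,T)} — 1.
Total: 5 + 2 + 0 + 1 = 8.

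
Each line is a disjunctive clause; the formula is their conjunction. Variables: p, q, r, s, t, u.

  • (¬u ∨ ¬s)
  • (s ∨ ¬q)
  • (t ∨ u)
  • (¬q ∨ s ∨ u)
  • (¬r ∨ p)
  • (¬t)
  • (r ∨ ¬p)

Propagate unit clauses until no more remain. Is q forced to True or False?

False

(¬t) stands alone — t = False.
(u ∨ t): since t = False, the clause reduces to (u). u = True.
In (¬u ∨ ¬s), ¬u is now false; ¬s must hold, so s = False.
From (s ∨ ¬q) and s = False: q = False.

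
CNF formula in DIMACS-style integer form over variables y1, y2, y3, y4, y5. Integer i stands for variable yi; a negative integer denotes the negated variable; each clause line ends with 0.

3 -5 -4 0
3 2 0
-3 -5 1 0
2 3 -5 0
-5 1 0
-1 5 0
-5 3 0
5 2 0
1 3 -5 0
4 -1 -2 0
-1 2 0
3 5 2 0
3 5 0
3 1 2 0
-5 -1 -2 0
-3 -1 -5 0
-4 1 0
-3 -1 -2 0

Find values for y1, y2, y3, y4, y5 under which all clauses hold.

y1 = 0, y2 = 1, y3 = 1, y4 = 0, y5 = 0

Set y1 = False and propagate.
  then y5 is forced to False.
  then y2 is forced to True.
  then y3 is forced to True.
  then y4 is forced to False.
Check each clause:
  1. (~y4 | y3 | ~y5) — y3 is true.
  2. (y2 | y3) — y2 is true.
  3. (~y5 | ~y3 | y1) — ~y5 is true.
  4. (~y5 | y2 | y3) — y2 is true.
  5. (y1 | ~y5) — ~y5 is true.
  6. (~y1 | y5) — ~y1 is true.
  7. (y3 | ~y5) — y3 is true.
  8. (y5 | y2) — y2 is true.
  9. (y1 | y3 | ~y5) — y3 is true.
  10. (y4 | ~y1 | ~y2) — ~y1 is true.
  11. (y2 | ~y1) — y2 is true.
  12. (y5 | y3 | y2) — y2 is true.
  13. (y3 | y5) — y3 is true.
  14. (y2 | y1 | y3) — y2 is true.
  15. (~y5 | ~y1 | ~y2) — ~y5 is true.
  16. (~y1 | ~y5 | ~y3) — ~y5 is true.
  17. (~y4 | y1) — ~y4 is true.
  18. (~y1 | ~y2 | ~y3) — ~y1 is true.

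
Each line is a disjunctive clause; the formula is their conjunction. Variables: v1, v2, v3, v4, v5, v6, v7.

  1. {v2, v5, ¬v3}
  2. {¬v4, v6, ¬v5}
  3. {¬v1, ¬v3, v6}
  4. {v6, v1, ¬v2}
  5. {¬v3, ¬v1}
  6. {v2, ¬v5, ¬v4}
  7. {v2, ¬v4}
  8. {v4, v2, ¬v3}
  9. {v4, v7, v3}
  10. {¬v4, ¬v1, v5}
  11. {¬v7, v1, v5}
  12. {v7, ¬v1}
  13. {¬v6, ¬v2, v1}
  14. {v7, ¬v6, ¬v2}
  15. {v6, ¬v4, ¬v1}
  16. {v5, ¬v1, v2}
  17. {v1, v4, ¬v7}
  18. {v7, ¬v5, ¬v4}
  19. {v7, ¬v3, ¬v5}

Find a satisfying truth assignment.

v1 = T  v2 = T  v3 = F  v4 = T  v5 = T  v6 = T  v7 = T

Check each clause:
  1. {¬v3, v2, v5} — v2 is true.
  2. {¬v5, v6, ¬v4} — v6 is true.
  3. {¬v3, ¬v1, v6} — ¬v3 is true.
  4. {v1, ¬v2, v6} — v1 is true.
  5. {¬v1, ¬v3} — ¬v3 is true.
  6. {¬v4, ¬v5, v2} — v2 is true.
  7. {v2, ¬v4} — v2 is true.
  8. {¬v3, v4, v2} — v2 is true.
  9. {v3, v7, v4} — v4 is true.
  10. {¬v1, v5, ¬v4} — v5 is true.
  11. {¬v7, v5, v1} — v1 is true.
  12. {v7, ¬v1} — v7 is true.
  13. {v1, ¬v2, ¬v6} — v1 is true.
  14. {¬v6, ¬v2, v7} — v7 is true.
  15. {v6, ¬v4, ¬v1} — v6 is true.
  16. {v5, ¬v1, v2} — v2 is true.
  17. {¬v7, v4, v1} — v4 is true.
  18. {v7, ¬v5, ¬v4} — v7 is true.
  19. {¬v3, v7, ¬v5} — ¬v3 is true.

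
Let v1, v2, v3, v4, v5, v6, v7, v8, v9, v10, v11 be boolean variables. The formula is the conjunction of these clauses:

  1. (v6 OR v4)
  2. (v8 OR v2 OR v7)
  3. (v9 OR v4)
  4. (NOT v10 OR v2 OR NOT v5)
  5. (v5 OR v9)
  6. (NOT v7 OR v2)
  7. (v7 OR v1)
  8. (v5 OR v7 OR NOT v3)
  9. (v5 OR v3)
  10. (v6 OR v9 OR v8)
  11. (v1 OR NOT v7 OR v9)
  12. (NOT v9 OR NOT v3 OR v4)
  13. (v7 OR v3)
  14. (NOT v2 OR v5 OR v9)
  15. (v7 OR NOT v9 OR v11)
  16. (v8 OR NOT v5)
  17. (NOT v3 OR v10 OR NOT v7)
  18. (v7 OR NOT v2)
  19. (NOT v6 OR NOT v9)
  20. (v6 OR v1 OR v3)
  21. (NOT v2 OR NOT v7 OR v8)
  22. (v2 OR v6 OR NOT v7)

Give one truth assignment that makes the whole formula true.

Pure literal: v4 appears only positively; assign v4 = True.
Pure literal: v8 appears only positively; assign v8 = True.
Branch on v1: take v1 = False.
  then v7 is forced to True.
  then v2 is forced to True.
  then v9 is forced to True.
  then v6 is forced to False.
  then v3 is forced to True.
  then v10 is forced to True.
v5, v11 are now unconstrained; take v5 = False, v11 = False.

v1=False, v2=True, v3=True, v4=True, v5=False, v6=False, v7=True, v8=True, v9=True, v10=True, v11=False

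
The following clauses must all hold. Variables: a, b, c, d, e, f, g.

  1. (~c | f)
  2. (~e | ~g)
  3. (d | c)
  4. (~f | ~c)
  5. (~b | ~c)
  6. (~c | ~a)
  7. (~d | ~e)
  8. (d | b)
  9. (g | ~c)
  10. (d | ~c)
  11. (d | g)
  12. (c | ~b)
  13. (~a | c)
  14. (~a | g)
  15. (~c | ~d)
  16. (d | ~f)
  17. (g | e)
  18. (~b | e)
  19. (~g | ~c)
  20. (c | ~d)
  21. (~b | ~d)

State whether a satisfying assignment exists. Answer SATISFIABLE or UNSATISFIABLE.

UNSATISFIABLE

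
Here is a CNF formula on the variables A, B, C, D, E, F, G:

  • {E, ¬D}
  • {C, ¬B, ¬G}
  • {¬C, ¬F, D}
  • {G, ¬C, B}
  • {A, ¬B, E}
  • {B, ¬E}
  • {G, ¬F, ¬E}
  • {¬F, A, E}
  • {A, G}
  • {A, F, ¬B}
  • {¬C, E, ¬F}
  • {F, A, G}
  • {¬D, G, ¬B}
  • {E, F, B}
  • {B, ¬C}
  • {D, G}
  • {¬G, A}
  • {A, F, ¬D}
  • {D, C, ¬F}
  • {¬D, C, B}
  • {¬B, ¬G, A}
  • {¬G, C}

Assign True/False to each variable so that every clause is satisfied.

A=T, B=T, C=T, D=T, E=T, F=T, G=T

Pure literal: A appears only positively; assign A = True.
Branch on B: take B = True.
Branch on C: take C = True.
For the remaining variables, D = True, E = True, F = True, G = True works.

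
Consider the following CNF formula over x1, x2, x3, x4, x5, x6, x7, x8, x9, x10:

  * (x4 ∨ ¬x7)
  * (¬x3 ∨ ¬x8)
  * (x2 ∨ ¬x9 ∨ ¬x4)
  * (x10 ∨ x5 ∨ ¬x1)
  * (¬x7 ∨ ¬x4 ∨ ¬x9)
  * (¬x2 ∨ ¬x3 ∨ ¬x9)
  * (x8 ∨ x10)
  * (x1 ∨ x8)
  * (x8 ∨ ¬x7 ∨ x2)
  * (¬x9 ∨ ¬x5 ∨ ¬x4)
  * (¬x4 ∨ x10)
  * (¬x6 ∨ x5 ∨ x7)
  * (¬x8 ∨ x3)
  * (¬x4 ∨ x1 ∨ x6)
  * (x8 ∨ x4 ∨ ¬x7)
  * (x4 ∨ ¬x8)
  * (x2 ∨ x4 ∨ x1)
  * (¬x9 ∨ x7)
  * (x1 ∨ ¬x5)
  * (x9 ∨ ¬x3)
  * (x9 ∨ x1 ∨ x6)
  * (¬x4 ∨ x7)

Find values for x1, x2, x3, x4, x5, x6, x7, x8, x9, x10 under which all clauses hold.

x1=1  x2=1  x3=0  x4=1  x5=1  x6=0  x7=1  x8=0  x9=0  x10=1

x10 occurs only positively in the remaining clauses — set x10 = True.
Try x1 = True.
The remaining clauses are satisfied by x2 = True, x3 = False, x4 = True, x5 = True, x6 = False, x7 = True, x8 = False, x9 = False.
Every clause has at least one true literal under this assignment.
Check each clause:
  1. (x4 ∨ ¬x7) — x4 is true.
  2. (¬x3 ∨ ¬x8) — ¬x8 is true.
  3. (¬x4 ∨ ¬x9 ∨ x2) — x2 is true.
  4. (x10 ∨ x5 ∨ ¬x1) — x10 is true.
  5. (¬x9 ∨ ¬x7 ∨ ¬x4) — ¬x9 is true.
  6. (¬x3 ∨ ¬x2 ∨ ¬x9) — ¬x3 is true.
  7. (x10 ∨ x8) — x10 is true.
  8. (x1 ∨ x8) — x1 is true.
  9. (x8 ∨ ¬x7 ∨ x2) — x2 is true.
  10. (¬x5 ∨ ¬x9 ∨ ¬x4) — ¬x9 is true.
  11. (¬x4 ∨ x10) — x10 is true.
  12. (x5 ∨ x7 ∨ ¬x6) — ¬x6 is true.
  13. (¬x8 ∨ x3) — ¬x8 is true.
  14. (x6 ∨ x1 ∨ ¬x4) — x1 is true.
  15. (x8 ∨ ¬x7 ∨ x4) — x4 is true.
  16. (¬x8 ∨ x4) — ¬x8 is true.
  17. (x2 ∨ x1 ∨ x4) — x1 is true.
  18. (¬x9 ∨ x7) — ¬x9 is true.
  19. (¬x5 ∨ x1) — x1 is true.
  20. (¬x3 ∨ x9) — ¬x3 is true.
  21. (x1 ∨ x9 ∨ x6) — x1 is true.
  22. (¬x4 ∨ x7) — x7 is true.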